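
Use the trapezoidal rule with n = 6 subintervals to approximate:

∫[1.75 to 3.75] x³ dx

f(x) = x³
a = 1.75, b = 3.75, n = 6
h = (b - a)/n = 0.333333

Trapezoidal rule: (h/2)[f(x₀) + 2f(x₁) + 2f(x₂) + ... + f(xₙ)]

x_0 = 1.7500, f(x_0) = 5.359375, coefficient = 1
x_1 = 2.0833, f(x_1) = 9.042245, coefficient = 2
x_2 = 2.4167, f(x_2) = 14.114005, coefficient = 2
x_3 = 2.7500, f(x_3) = 20.796875, coefficient = 2
x_4 = 3.0833, f(x_4) = 29.313079, coefficient = 2
x_5 = 3.4167, f(x_5) = 39.884838, coefficient = 2
x_6 = 3.7500, f(x_6) = 52.734375, coefficient = 1

I ≈ (0.333333/2) × 284.395833 = 47.399306
Exact value: 47.093750
Error: 0.305556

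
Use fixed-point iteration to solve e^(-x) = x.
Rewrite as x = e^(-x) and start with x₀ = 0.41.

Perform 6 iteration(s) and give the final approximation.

Equation: e^(-x) = x
Fixed-point form: x = e^(-x)
x₀ = 0.41

x_1 = g(0.410000) = 0.663650
x_2 = g(0.663650) = 0.514968
x_3 = g(0.514968) = 0.597520
x_4 = g(0.597520) = 0.550175
x_5 = g(0.550175) = 0.576849
x_6 = g(0.576849) = 0.561665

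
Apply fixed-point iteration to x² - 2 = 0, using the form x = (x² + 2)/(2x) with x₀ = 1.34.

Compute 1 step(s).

Equation: x² - 2 = 0
Fixed-point form: x = (x² + 2)/(2x)
x₀ = 1.34

x_1 = g(1.340000) = 1.416269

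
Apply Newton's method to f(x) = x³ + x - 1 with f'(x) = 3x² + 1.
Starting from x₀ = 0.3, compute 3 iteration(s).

f(x) = x³ + x - 1
f'(x) = 3x² + 1
x₀ = 0.3

Newton-Raphson formula: x_{n+1} = x_n - f(x_n)/f'(x_n)

Iteration 1:
  f(0.300000) = -0.673000
  f'(0.300000) = 1.270000
  x_1 = 0.300000 - (-0.673000)/1.270000 = 0.829921
Iteration 2:
  f(0.829921) = 0.401546
  f'(0.829921) = 3.066308
  x_2 = 0.829921 - 0.401546/3.066308 = 0.698967
Iteration 3:
  f(0.698967) = 0.040451
  f'(0.698967) = 2.465665
  x_3 = 0.698967 - 0.040451/2.465665 = 0.682561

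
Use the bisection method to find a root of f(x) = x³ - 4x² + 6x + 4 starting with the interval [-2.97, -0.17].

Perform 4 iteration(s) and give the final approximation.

f(x) = x³ - 4x² + 6x + 4
Initial interval: [-2.97, -0.17]

Iteration 1:
  c_1 = (-2.970000 + (-0.170000))/2 = -1.570000
  f(c_1) = f(-1.570000) = -19.149493
  f(a) × f(c) ≥ 0, new interval: [-1.570000, -0.170000]
Iteration 2:
  c_2 = (-1.570000 + (-0.170000))/2 = -0.870000
  f(c_2) = f(-0.870000) = -4.906103
  f(a) × f(c) ≥ 0, new interval: [-0.870000, -0.170000]
Iteration 3:
  c_3 = (-0.870000 + (-0.170000))/2 = -0.520000
  f(c_3) = f(-0.520000) = -0.342208
  f(a) × f(c) ≥ 0, new interval: [-0.520000, -0.170000]
Iteration 4:
  c_4 = (-0.520000 + (-0.170000))/2 = -0.345000
  f(c_4) = f(-0.345000) = 1.412836
  f(a) × f(c) < 0, new interval: [-0.520000, -0.345000]

After 4 iteration(s), the approximation is c_4 = -0.345000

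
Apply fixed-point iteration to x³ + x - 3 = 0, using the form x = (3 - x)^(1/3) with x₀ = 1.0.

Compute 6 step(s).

Equation: x³ + x - 3 = 0
Fixed-point form: x = (3 - x)^(1/3)
x₀ = 1.0

x_1 = g(1.000000) = 1.259921
x_2 = g(1.259921) = 1.202790
x_3 = g(1.202790) = 1.215812
x_4 = g(1.215812) = 1.212868
x_5 = g(1.212868) = 1.213535
x_6 = g(1.213535) = 1.213384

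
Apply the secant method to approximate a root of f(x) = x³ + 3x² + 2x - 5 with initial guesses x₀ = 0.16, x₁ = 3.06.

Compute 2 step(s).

f(x) = x³ + 3x² + 2x - 5
x₀ = 0.16, x₁ = 3.06

Secant formula: x_{n+1} = x_n - f(x_n)(x_n - x_{n-1})/(f(x_n) - f(x_{n-1}))

Iteration 1:
  f(0.160000) = -4.599104
  f(3.060000) = 57.863416
  x_2 = 3.060000 - 57.863416×(3.060000 - 0.160000)/(57.863416 - (-4.599104))
       = 0.373526
Iteration 2:
  f(3.060000) = 57.863416
  f(0.373526) = -3.782266
  x_3 = 0.373526 - (-3.782266)×(0.373526 - 3.060000)/(-3.782266 - 57.863416)
       = 0.538355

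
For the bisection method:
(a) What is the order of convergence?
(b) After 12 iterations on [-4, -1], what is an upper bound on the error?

(a) Bisection has linear (order 1) convergence; the error is halved each step.

(b) Error bound = (b-a)/2^n = (-1 - (-4))/2^{12}
    = 3/2^{12}

(a) 1 (linear); (b) error ≤ 7.32e-04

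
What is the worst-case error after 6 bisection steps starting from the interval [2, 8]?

Bisection error bound: |error| ≤ (b-a)/2^n
|error| ≤ (8 - 2)/2^6 = 6/2^6
|error| ≤ 0.0937500000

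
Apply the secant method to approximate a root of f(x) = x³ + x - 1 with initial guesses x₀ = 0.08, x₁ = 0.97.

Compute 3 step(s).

f(x) = x³ + x - 1
x₀ = 0.08, x₁ = 0.97

Secant formula: x_{n+1} = x_n - f(x_n)(x_n - x_{n-1})/(f(x_n) - f(x_{n-1}))

Iteration 1:
  f(0.080000) = -0.919488
  f(0.970000) = 0.882673
  x_2 = 0.970000 - 0.882673×(0.970000 - 0.080000)/(0.882673 - (-0.919488))
       = 0.534091
Iteration 2:
  f(0.970000) = 0.882673
  f(0.534091) = -0.313559
  x_3 = 0.534091 - (-0.313559)×(0.534091 - 0.970000)/(-0.313559 - 0.882673)
       = 0.648352
Iteration 3:
  f(0.534091) = -0.313559
  f(0.648352) = -0.079106
  x_4 = 0.648352 - (-0.079106)×(0.648352 - 0.534091)/(-0.079106 - (-0.313559))
       = 0.686905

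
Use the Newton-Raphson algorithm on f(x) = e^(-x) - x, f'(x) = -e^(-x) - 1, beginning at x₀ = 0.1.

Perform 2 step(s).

f(x) = e^(-x) - x
f'(x) = -e^(-x) - 1
x₀ = 0.1

Newton-Raphson formula: x_{n+1} = x_n - f(x_n)/f'(x_n)

Iteration 1:
  f(0.100000) = 0.804837
  f'(0.100000) = -1.904837
  x_1 = 0.100000 - 0.804837/(-1.904837) = 0.522523
Iteration 2:
  f(0.522523) = 0.070500
  f'(0.522523) = -1.593023
  x_2 = 0.522523 - 0.070500/(-1.593023) = 0.566778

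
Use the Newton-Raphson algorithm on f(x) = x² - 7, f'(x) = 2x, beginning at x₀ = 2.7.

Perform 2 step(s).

f(x) = x² - 7
f'(x) = 2x
x₀ = 2.7

Newton-Raphson formula: x_{n+1} = x_n - f(x_n)/f'(x_n)

Iteration 1:
  f(2.700000) = 0.290000
  f'(2.700000) = 5.400000
  x_1 = 2.700000 - 0.290000/5.400000 = 2.646296
Iteration 2:
  f(2.646296) = 0.002884
  f'(2.646296) = 5.292593
  x_2 = 2.646296 - 0.002884/5.292593 = 2.645751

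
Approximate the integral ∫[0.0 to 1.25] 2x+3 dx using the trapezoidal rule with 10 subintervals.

f(x) = 2x+3
a = 0.0, b = 1.25, n = 10
h = (b - a)/n = 0.125000

Trapezoidal rule: (h/2)[f(x₀) + 2f(x₁) + 2f(x₂) + ... + f(xₙ)]

x_0 = 0.0000, f(x_0) = 3.000000, coefficient = 1
x_1 = 0.1250, f(x_1) = 3.250000, coefficient = 2
x_2 = 0.2500, f(x_2) = 3.500000, coefficient = 2
x_3 = 0.3750, f(x_3) = 3.750000, coefficient = 2
x_4 = 0.5000, f(x_4) = 4.000000, coefficient = 2
x_5 = 0.6250, f(x_5) = 4.250000, coefficient = 2
x_6 = 0.7500, f(x_6) = 4.500000, coefficient = 2
x_7 = 0.8750, f(x_7) = 4.750000, coefficient = 2
x_8 = 1.0000, f(x_8) = 5.000000, coefficient = 2
x_9 = 1.1250, f(x_9) = 5.250000, coefficient = 2
x_10 = 1.2500, f(x_10) = 5.500000, coefficient = 1

I ≈ (0.125000/2) × 85.000000 = 5.312500
Exact value: 5.312500
Error: 0.000000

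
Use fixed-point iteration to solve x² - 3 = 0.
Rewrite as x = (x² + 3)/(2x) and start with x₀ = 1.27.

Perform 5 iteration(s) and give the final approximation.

Equation: x² - 3 = 0
Fixed-point form: x = (x² + 3)/(2x)
x₀ = 1.27

x_1 = g(1.270000) = 1.816102
x_2 = g(1.816102) = 1.733996
x_3 = g(1.733996) = 1.732052
x_4 = g(1.732052) = 1.732051
x_5 = g(1.732051) = 1.732051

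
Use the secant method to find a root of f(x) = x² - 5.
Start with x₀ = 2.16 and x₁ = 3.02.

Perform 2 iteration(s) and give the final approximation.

f(x) = x² - 5
x₀ = 2.16, x₁ = 3.02

Secant formula: x_{n+1} = x_n - f(x_n)(x_n - x_{n-1})/(f(x_n) - f(x_{n-1}))

Iteration 1:
  f(2.160000) = -0.334400
  f(3.020000) = 4.120400
  x_2 = 3.020000 - 4.120400×(3.020000 - 2.160000)/(4.120400 - (-0.334400))
       = 2.224556
Iteration 2:
  f(3.020000) = 4.120400
  f(2.224556) = -0.051351
  x_3 = 2.224556 - (-0.051351)×(2.224556 - 3.020000)/(-0.051351 - 4.120400)
       = 2.234347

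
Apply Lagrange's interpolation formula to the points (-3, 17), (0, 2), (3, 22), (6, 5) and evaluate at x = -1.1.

Lagrange interpolation formula:
P(x) = Σ yᵢ × Lᵢ(x)
where Lᵢ(x) = Π_{j≠i} (x - xⱼ)/(xᵢ - xⱼ)

L_0(-1.1) = (-1.1 - 0)/(-3 - 0) × (-1.1 - 3)/(-3 - 3) × (-1.1 - 6)/(-3 - 6) = 0.197660
L_1(-1.1) = (-1.1 - (-3))/(0 - (-3)) × (-1.1 - 3)/(0 - 3) × (-1.1 - 6)/(0 - 6) = 1.024241
L_2(-1.1) = (-1.1 - (-3))/(3 - (-3)) × (-1.1 - 0)/(3 - 0) × (-1.1 - 6)/(3 - 6) = -0.274796
L_3(-1.1) = (-1.1 - (-3))/(6 - (-3)) × (-1.1 - 0)/(6 - 0) × (-1.1 - 3)/(6 - 3) = 0.052895

P(-1.1) = 17×L_0(-1.1) + 2×L_1(-1.1) + 22×L_2(-1.1) + 5×L_3(-1.1)
P(-1.1) = -0.372333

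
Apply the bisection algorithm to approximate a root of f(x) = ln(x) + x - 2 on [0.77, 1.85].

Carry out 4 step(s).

f(x) = ln(x) + x - 2
Initial interval: [0.77, 1.85]

Iteration 1:
  c_1 = (0.770000 + 1.850000)/2 = 1.310000
  f(c_1) = f(1.310000) = -0.419973
  f(a) × f(c) ≥ 0, new interval: [1.310000, 1.850000]
Iteration 2:
  c_2 = (1.310000 + 1.850000)/2 = 1.580000
  f(c_2) = f(1.580000) = 0.037425
  f(a) × f(c) < 0, new interval: [1.310000, 1.580000]
Iteration 3:
  c_3 = (1.310000 + 1.580000)/2 = 1.445000
  f(c_3) = f(1.445000) = -0.186891
  f(a) × f(c) ≥ 0, new interval: [1.445000, 1.580000]
Iteration 4:
  c_4 = (1.445000 + 1.580000)/2 = 1.512500
  f(c_4) = f(1.512500) = -0.073736
  f(a) × f(c) ≥ 0, new interval: [1.512500, 1.580000]

After 4 iteration(s), the approximation is c_4 = 1.512500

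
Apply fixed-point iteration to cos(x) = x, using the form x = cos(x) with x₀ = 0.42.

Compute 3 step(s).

Equation: cos(x) = x
Fixed-point form: x = cos(x)
x₀ = 0.42

x_1 = g(0.420000) = 0.913089
x_2 = g(0.913089) = 0.611304
x_3 = g(0.611304) = 0.818900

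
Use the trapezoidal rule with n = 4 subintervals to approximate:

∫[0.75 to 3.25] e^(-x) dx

f(x) = e^(-x)
a = 0.75, b = 3.25, n = 4
h = (b - a)/n = 0.625000

Trapezoidal rule: (h/2)[f(x₀) + 2f(x₁) + 2f(x₂) + ... + f(xₙ)]

x_0 = 0.7500, f(x_0) = 0.472367, coefficient = 1
x_1 = 1.3750, f(x_1) = 0.252840, coefficient = 2
x_2 = 2.0000, f(x_2) = 0.135335, coefficient = 2
x_3 = 2.6250, f(x_3) = 0.072440, coefficient = 2
x_4 = 3.2500, f(x_4) = 0.038774, coefficient = 1

I ≈ (0.625000/2) × 1.432370 = 0.447616
Exact value: 0.433592
Error: 0.014023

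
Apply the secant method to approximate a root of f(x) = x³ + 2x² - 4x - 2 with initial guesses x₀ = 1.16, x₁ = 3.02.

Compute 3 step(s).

f(x) = x³ + 2x² - 4x - 2
x₀ = 1.16, x₁ = 3.02

Secant formula: x_{n+1} = x_n - f(x_n)(x_n - x_{n-1})/(f(x_n) - f(x_{n-1}))

Iteration 1:
  f(1.160000) = -2.387904
  f(3.020000) = 31.704408
  x_2 = 3.020000 - 31.704408×(3.020000 - 1.160000)/(31.704408 - (-2.387904))
       = 1.290279
Iteration 2:
  f(3.020000) = 31.704408
  f(1.290279) = -1.683396
  x_3 = 1.290279 - (-1.683396)×(1.290279 - 3.020000)/(-1.683396 - 31.704408)
       = 1.377490
Iteration 3:
  f(1.290279) = -1.683396
  f(1.377490) = -1.101242
  x_4 = 1.377490 - (-1.101242)×(1.377490 - 1.290279)/(-1.101242 - (-1.683396))
       = 1.542466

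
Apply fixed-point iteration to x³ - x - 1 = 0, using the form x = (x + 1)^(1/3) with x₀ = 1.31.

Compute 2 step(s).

Equation: x³ - x - 1 = 0
Fixed-point form: x = (x + 1)^(1/3)
x₀ = 1.31

x_1 = g(1.310000) = 1.321916
x_2 = g(1.321916) = 1.324186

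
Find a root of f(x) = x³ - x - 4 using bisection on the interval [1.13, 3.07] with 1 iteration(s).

f(x) = x³ - x - 4
Initial interval: [1.13, 3.07]

Iteration 1:
  c_1 = (1.130000 + 3.070000)/2 = 2.100000
  f(c_1) = f(2.100000) = 3.161000
  f(a) × f(c) < 0, new interval: [1.130000, 2.100000]

After 1 iteration(s), the approximation is c_1 = 2.100000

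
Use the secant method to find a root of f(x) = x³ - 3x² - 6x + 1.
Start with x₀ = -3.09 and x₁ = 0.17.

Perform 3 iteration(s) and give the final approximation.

f(x) = x³ - 3x² - 6x + 1
x₀ = -3.09, x₁ = 0.17

Secant formula: x_{n+1} = x_n - f(x_n)(x_n - x_{n-1})/(f(x_n) - f(x_{n-1}))

Iteration 1:
  f(-3.090000) = -38.607929
  f(0.170000) = -0.101787
  x_2 = 0.170000 - (-0.101787)×(0.170000 - (-3.090000))/(-0.101787 - (-38.607929))
       = 0.178617
Iteration 2:
  f(0.170000) = -0.101787
  f(0.178617) = -0.161719
  x_3 = 0.178617 - (-0.161719)×(0.178617 - 0.170000)/(-0.161719 - (-0.101787))
       = 0.155364
Iteration 3:
  f(0.178617) = -0.161719
  f(0.155364) = -0.000849
  x_4 = 0.155364 - (-0.000849)×(0.155364 - 0.178617)/(-0.000849 - (-0.161719))
       = 0.155241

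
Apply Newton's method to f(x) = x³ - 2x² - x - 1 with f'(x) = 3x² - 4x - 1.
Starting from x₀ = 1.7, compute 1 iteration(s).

f(x) = x³ - 2x² - x - 1
f'(x) = 3x² - 4x - 1
x₀ = 1.7

Newton-Raphson formula: x_{n+1} = x_n - f(x_n)/f'(x_n)

Iteration 1:
  f(1.700000) = -3.567000
  f'(1.700000) = 0.870000
  x_1 = 1.700000 - (-3.567000)/0.870000 = 5.800000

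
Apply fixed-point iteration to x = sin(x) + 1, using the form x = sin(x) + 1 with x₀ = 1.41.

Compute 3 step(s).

Equation: x = sin(x) + 1
Fixed-point form: x = sin(x) + 1
x₀ = 1.41

x_1 = g(1.410000) = 1.987100
x_2 = g(1.987100) = 1.914590
x_3 = g(1.914590) = 1.941483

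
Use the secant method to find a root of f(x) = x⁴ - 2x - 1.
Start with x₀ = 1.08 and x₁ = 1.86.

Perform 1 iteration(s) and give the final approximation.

f(x) = x⁴ - 2x - 1
x₀ = 1.08, x₁ = 1.86

Secant formula: x_{n+1} = x_n - f(x_n)(x_n - x_{n-1})/(f(x_n) - f(x_{n-1}))

Iteration 1:
  f(1.080000) = -1.799511
  f(1.860000) = 7.248832
  x_2 = 1.860000 - 7.248832×(1.860000 - 1.080000)/(7.248832 - (-1.799511))
       = 1.235124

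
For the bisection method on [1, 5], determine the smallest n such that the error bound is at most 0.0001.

We need (b-a)/2^n ≤ 0.0001
(5 - 1)/2^n ≤ 0.0001
4/2^n ≤ 0.0001
2^n ≥ 40000
n ≥ log₂(40000) = 15.29
n ≥ 16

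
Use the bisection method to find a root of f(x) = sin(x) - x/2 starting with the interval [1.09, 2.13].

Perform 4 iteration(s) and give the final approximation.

f(x) = sin(x) - x/2
Initial interval: [1.09, 2.13]

Iteration 1:
  c_1 = (1.090000 + 2.130000)/2 = 1.610000
  f(c_1) = f(1.610000) = 0.194232
  f(a) × f(c) ≥ 0, new interval: [1.610000, 2.130000]
Iteration 2:
  c_2 = (1.610000 + 2.130000)/2 = 1.870000
  f(c_2) = f(1.870000) = 0.020572
  f(a) × f(c) ≥ 0, new interval: [1.870000, 2.130000]
Iteration 3:
  c_3 = (1.870000 + 2.130000)/2 = 2.000000
  f(c_3) = f(2.000000) = -0.090703
  f(a) × f(c) < 0, new interval: [1.870000, 2.000000]
Iteration 4:
  c_4 = (1.870000 + 2.000000)/2 = 1.935000
  f(c_4) = f(1.935000) = -0.033092
  f(a) × f(c) < 0, new interval: [1.870000, 1.935000]

After 4 iteration(s), the approximation is c_4 = 1.935000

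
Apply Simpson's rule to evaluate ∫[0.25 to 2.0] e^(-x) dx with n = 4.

f(x) = e^(-x)
a = 0.25, b = 2.0, n = 4
h = (b - a)/n = 0.437500

Simpson's rule: (h/3)[f(x₀) + 4f(x₁) + 2f(x₂) + ... + f(xₙ)]

x_0 = 0.2500, f(x_0) = 0.778801, coefficient = 1
x_1 = 0.6875, f(x_1) = 0.502832, coefficient = 4
x_2 = 1.1250, f(x_2) = 0.324652, coefficient = 2
x_3 = 1.5625, f(x_3) = 0.209611, coefficient = 4
x_4 = 2.0000, f(x_4) = 0.135335, coefficient = 1

I ≈ (0.437500/3) × 4.413213 = 0.643594
Exact value: 0.643465
Error: 0.000128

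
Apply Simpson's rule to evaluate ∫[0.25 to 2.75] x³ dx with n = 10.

f(x) = x³
a = 0.25, b = 2.75, n = 10
h = (b - a)/n = 0.250000

Simpson's rule: (h/3)[f(x₀) + 4f(x₁) + 2f(x₂) + ... + f(xₙ)]

x_0 = 0.2500, f(x_0) = 0.015625, coefficient = 1
x_1 = 0.5000, f(x_1) = 0.125000, coefficient = 4
x_2 = 0.7500, f(x_2) = 0.421875, coefficient = 2
x_3 = 1.0000, f(x_3) = 1.000000, coefficient = 4
x_4 = 1.2500, f(x_4) = 1.953125, coefficient = 2
x_5 = 1.5000, f(x_5) = 3.375000, coefficient = 4
x_6 = 1.7500, f(x_6) = 5.359375, coefficient = 2
x_7 = 2.0000, f(x_7) = 8.000000, coefficient = 4
x_8 = 2.2500, f(x_8) = 11.390625, coefficient = 2
x_9 = 2.5000, f(x_9) = 15.625000, coefficient = 4
x_10 = 2.7500, f(x_10) = 20.796875, coefficient = 1

I ≈ (0.250000/3) × 171.562500 = 14.296875
Exact value: 14.296875
Error: 0.000000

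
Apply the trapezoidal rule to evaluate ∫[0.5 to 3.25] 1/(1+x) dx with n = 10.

f(x) = 1/(1+x)
a = 0.5, b = 3.25, n = 10
h = (b - a)/n = 0.275000

Trapezoidal rule: (h/2)[f(x₀) + 2f(x₁) + 2f(x₂) + ... + f(xₙ)]

x_0 = 0.5000, f(x_0) = 0.666667, coefficient = 1
x_1 = 0.7750, f(x_1) = 0.563380, coefficient = 2
x_2 = 1.0500, f(x_2) = 0.487805, coefficient = 2
x_3 = 1.3250, f(x_3) = 0.430108, coefficient = 2
x_4 = 1.6000, f(x_4) = 0.384615, coefficient = 2
x_5 = 1.8750, f(x_5) = 0.347826, coefficient = 2
x_6 = 2.1500, f(x_6) = 0.317460, coefficient = 2
x_7 = 2.4250, f(x_7) = 0.291971, coefficient = 2
x_8 = 2.7000, f(x_8) = 0.270270, coefficient = 2
x_9 = 2.9750, f(x_9) = 0.251572, coefficient = 2
x_10 = 3.2500, f(x_10) = 0.235294, coefficient = 1

I ≈ (0.275000/2) × 7.591977 = 1.043897
Exact value: 1.041454
Error: 0.002443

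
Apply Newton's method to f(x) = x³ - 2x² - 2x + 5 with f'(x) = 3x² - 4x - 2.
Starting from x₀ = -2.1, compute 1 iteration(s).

f(x) = x³ - 2x² - 2x + 5
f'(x) = 3x² - 4x - 2
x₀ = -2.1

Newton-Raphson formula: x_{n+1} = x_n - f(x_n)/f'(x_n)

Iteration 1:
  f(-2.100000) = -8.881000
  f'(-2.100000) = 19.630000
  x_1 = -2.100000 - (-8.881000)/19.630000 = -1.647580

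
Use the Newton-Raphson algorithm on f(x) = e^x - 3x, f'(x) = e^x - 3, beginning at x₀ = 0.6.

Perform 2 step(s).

f(x) = e^x - 3x
f'(x) = e^x - 3
x₀ = 0.6

Newton-Raphson formula: x_{n+1} = x_n - f(x_n)/f'(x_n)

Iteration 1:
  f(0.600000) = 0.022119
  f'(0.600000) = -1.177881
  x_1 = 0.600000 - 0.022119/(-1.177881) = 0.618778
Iteration 2:
  f(0.618778) = 0.000323
  f'(0.618778) = -1.143341
  x_2 = 0.618778 - 0.000323/(-1.143341) = 0.619061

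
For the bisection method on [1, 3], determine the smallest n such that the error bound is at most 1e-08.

We need (b-a)/2^n ≤ 1e-08
(3 - 1)/2^n ≤ 1e-08
2/2^n ≤ 1e-08
2^n ≥ 200000000
n ≥ log₂(200000000) = 27.58
n ≥ 28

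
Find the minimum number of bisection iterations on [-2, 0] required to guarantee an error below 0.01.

We need (b-a)/2^n ≤ 0.01
(0 - (-2))/2^n ≤ 0.01
2/2^n ≤ 0.01
2^n ≥ 200
n ≥ log₂(200) = 7.64
n ≥ 8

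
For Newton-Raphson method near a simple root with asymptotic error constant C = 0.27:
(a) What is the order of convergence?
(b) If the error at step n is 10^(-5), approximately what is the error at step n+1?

(a) Newton-Raphson has quadratic (order 2) convergence near simple roots.
    This means |e_{n+1}| ≈ C|e_n|².

(b) With |e_n| = 10^(-5) and C = 0.27:
    |e_{n+1}| ≈ 0.27 × (10^(-5))² = 0.27 × 10^(-10)

(a) 2 (quadratic); (b) |e_{n+1}| ≈ 2.700e-11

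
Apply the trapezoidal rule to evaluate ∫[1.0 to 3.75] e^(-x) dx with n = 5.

f(x) = e^(-x)
a = 1.0, b = 3.75, n = 5
h = (b - a)/n = 0.550000

Trapezoidal rule: (h/2)[f(x₀) + 2f(x₁) + 2f(x₂) + ... + f(xₙ)]

x_0 = 1.0000, f(x_0) = 0.367879, coefficient = 1
x_1 = 1.5500, f(x_1) = 0.212248, coefficient = 2
x_2 = 2.1000, f(x_2) = 0.122456, coefficient = 2
x_3 = 2.6500, f(x_3) = 0.070651, coefficient = 2
x_4 = 3.2000, f(x_4) = 0.040762, coefficient = 2
x_5 = 3.7500, f(x_5) = 0.023518, coefficient = 1

I ≈ (0.550000/2) × 1.283633 = 0.352999
Exact value: 0.344362
Error: 0.008637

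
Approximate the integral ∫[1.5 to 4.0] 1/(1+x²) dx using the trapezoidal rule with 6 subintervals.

f(x) = 1/(1+x²)
a = 1.5, b = 4.0, n = 6
h = (b - a)/n = 0.416667

Trapezoidal rule: (h/2)[f(x₀) + 2f(x₁) + 2f(x₂) + ... + f(xₙ)]

x_0 = 1.5000, f(x_0) = 0.307692, coefficient = 1
x_1 = 1.9167, f(x_1) = 0.213967, coefficient = 2
x_2 = 2.3333, f(x_2) = 0.155172, coefficient = 2
x_3 = 2.7500, f(x_3) = 0.116788, coefficient = 2
x_4 = 3.1667, f(x_4) = 0.090680, coefficient = 2
x_5 = 3.5833, f(x_5) = 0.072253, coefficient = 2
x_6 = 4.0000, f(x_6) = 0.058824, coefficient = 1

I ≈ (0.416667/2) × 1.664238 = 0.346716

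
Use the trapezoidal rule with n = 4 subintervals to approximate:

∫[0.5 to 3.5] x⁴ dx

f(x) = x⁴
a = 0.5, b = 3.5, n = 4
h = (b - a)/n = 0.750000

Trapezoidal rule: (h/2)[f(x₀) + 2f(x₁) + 2f(x₂) + ... + f(xₙ)]

x_0 = 0.5000, f(x_0) = 0.062500, coefficient = 1
x_1 = 1.2500, f(x_1) = 2.441406, coefficient = 2
x_2 = 2.0000, f(x_2) = 16.000000, coefficient = 2
x_3 = 2.7500, f(x_3) = 57.191406, coefficient = 2
x_4 = 3.5000, f(x_4) = 150.062500, coefficient = 1

I ≈ (0.750000/2) × 301.390625 = 113.021484
Exact value: 105.037500
Error: 7.983984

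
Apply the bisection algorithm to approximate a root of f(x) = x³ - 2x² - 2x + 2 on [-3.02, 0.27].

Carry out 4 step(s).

f(x) = x³ - 2x² - 2x + 2
Initial interval: [-3.02, 0.27]

Iteration 1:
  c_1 = (-3.020000 + 0.270000)/2 = -1.375000
  f(c_1) = f(-1.375000) = -1.630859
  f(a) × f(c) ≥ 0, new interval: [-1.375000, 0.270000]
Iteration 2:
  c_2 = (-1.375000 + 0.270000)/2 = -0.552500
  f(c_2) = f(-0.552500) = 2.325833
  f(a) × f(c) < 0, new interval: [-1.375000, -0.552500]
Iteration 3:
  c_3 = (-1.375000 + (-0.552500))/2 = -0.963750
  f(c_3) = f(-0.963750) = 1.174727
  f(a) × f(c) < 0, new interval: [-1.375000, -0.963750]
Iteration 4:
  c_4 = (-1.375000 + (-0.963750))/2 = -1.169375
  f(c_4) = f(-1.169375) = 0.004827
  f(a) × f(c) < 0, new interval: [-1.375000, -1.169375]

After 4 iteration(s), the approximation is c_4 = -1.169375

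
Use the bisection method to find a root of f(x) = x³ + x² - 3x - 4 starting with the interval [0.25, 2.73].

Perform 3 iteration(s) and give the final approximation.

f(x) = x³ + x² - 3x - 4
Initial interval: [0.25, 2.73]

Iteration 1:
  c_1 = (0.250000 + 2.730000)/2 = 1.490000
  f(c_1) = f(1.490000) = -2.941951
  f(a) × f(c) ≥ 0, new interval: [1.490000, 2.730000]
Iteration 2:
  c_2 = (1.490000 + 2.730000)/2 = 2.110000
  f(c_2) = f(2.110000) = 3.516031
  f(a) × f(c) < 0, new interval: [1.490000, 2.110000]
Iteration 3:
  c_3 = (1.490000 + 2.110000)/2 = 1.800000
  f(c_3) = f(1.800000) = -0.328000
  f(a) × f(c) ≥ 0, new interval: [1.800000, 2.110000]

After 3 iteration(s), the approximation is c_3 = 1.800000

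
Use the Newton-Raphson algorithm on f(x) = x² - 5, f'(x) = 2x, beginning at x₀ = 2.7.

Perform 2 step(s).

f(x) = x² - 5
f'(x) = 2x
x₀ = 2.7

Newton-Raphson formula: x_{n+1} = x_n - f(x_n)/f'(x_n)

Iteration 1:
  f(2.700000) = 2.290000
  f'(2.700000) = 5.400000
  x_1 = 2.700000 - 2.290000/5.400000 = 2.275926
Iteration 2:
  f(2.275926) = 0.179839
  f'(2.275926) = 4.551852
  x_2 = 2.275926 - 0.179839/4.551852 = 2.236417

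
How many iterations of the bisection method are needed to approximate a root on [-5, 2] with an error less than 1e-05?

We need (b-a)/2^n ≤ 1e-05
(2 - (-5))/2^n ≤ 1e-05
7/2^n ≤ 1e-05
2^n ≥ 700000
n ≥ log₂(700000) = 19.42
n ≥ 20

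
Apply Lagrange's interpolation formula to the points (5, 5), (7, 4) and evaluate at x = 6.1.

Lagrange interpolation formula:
P(x) = Σ yᵢ × Lᵢ(x)
where Lᵢ(x) = Π_{j≠i} (x - xⱼ)/(xᵢ - xⱼ)

L_0(6.1) = (6.1 - 7)/(5 - 7) = 0.450000
L_1(6.1) = (6.1 - 5)/(7 - 5) = 0.550000

P(6.1) = 5×L_0(6.1) + 4×L_1(6.1)
P(6.1) = 4.450000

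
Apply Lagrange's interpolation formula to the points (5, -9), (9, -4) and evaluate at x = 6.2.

Lagrange interpolation formula:
P(x) = Σ yᵢ × Lᵢ(x)
where Lᵢ(x) = Π_{j≠i} (x - xⱼ)/(xᵢ - xⱼ)

L_0(6.2) = (6.2 - 9)/(5 - 9) = 0.700000
L_1(6.2) = (6.2 - 5)/(9 - 5) = 0.300000

P(6.2) = (-9)×L_0(6.2) + (-4)×L_1(6.2)
P(6.2) = -7.500000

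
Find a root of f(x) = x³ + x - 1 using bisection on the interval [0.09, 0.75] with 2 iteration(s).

f(x) = x³ + x - 1
Initial interval: [0.09, 0.75]

Iteration 1:
  c_1 = (0.090000 + 0.750000)/2 = 0.420000
  f(c_1) = f(0.420000) = -0.505912
  f(a) × f(c) ≥ 0, new interval: [0.420000, 0.750000]
Iteration 2:
  c_2 = (0.420000 + 0.750000)/2 = 0.585000
  f(c_2) = f(0.585000) = -0.214798
  f(a) × f(c) ≥ 0, new interval: [0.585000, 0.750000]

After 2 iteration(s), the approximation is c_2 = 0.585000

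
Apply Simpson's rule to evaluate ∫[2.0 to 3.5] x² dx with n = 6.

f(x) = x²
a = 2.0, b = 3.5, n = 6
h = (b - a)/n = 0.250000

Simpson's rule: (h/3)[f(x₀) + 4f(x₁) + 2f(x₂) + ... + f(xₙ)]

x_0 = 2.0000, f(x_0) = 4.000000, coefficient = 1
x_1 = 2.2500, f(x_1) = 5.062500, coefficient = 4
x_2 = 2.5000, f(x_2) = 6.250000, coefficient = 2
x_3 = 2.7500, f(x_3) = 7.562500, coefficient = 4
x_4 = 3.0000, f(x_4) = 9.000000, coefficient = 2
x_5 = 3.2500, f(x_5) = 10.562500, coefficient = 4
x_6 = 3.5000, f(x_6) = 12.250000, coefficient = 1

I ≈ (0.250000/3) × 139.500000 = 11.625000
Exact value: 11.625000
Error: 0.000000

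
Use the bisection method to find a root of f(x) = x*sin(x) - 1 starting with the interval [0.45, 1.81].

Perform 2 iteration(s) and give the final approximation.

f(x) = x*sin(x) - 1
Initial interval: [0.45, 1.81]

Iteration 1:
  c_1 = (0.450000 + 1.810000)/2 = 1.130000
  f(c_1) = f(1.130000) = 0.021986
  f(a) × f(c) < 0, new interval: [0.450000, 1.130000]
Iteration 2:
  c_2 = (0.450000 + 1.130000)/2 = 0.790000
  f(c_2) = f(0.790000) = -0.438821
  f(a) × f(c) ≥ 0, new interval: [0.790000, 1.130000]

After 2 iteration(s), the approximation is c_2 = 0.790000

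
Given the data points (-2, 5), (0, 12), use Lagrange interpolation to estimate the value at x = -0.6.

Lagrange interpolation formula:
P(x) = Σ yᵢ × Lᵢ(x)
where Lᵢ(x) = Π_{j≠i} (x - xⱼ)/(xᵢ - xⱼ)

L_0(-0.6) = (-0.6 - 0)/(-2 - 0) = 0.300000
L_1(-0.6) = (-0.6 - (-2))/(0 - (-2)) = 0.700000

P(-0.6) = 5×L_0(-0.6) + 12×L_1(-0.6)
P(-0.6) = 9.900000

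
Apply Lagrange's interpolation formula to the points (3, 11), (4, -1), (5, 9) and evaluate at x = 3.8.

Lagrange interpolation formula:
P(x) = Σ yᵢ × Lᵢ(x)
where Lᵢ(x) = Π_{j≠i} (x - xⱼ)/(xᵢ - xⱼ)

L_0(3.8) = (3.8 - 4)/(3 - 4) × (3.8 - 5)/(3 - 5) = 0.120000
L_1(3.8) = (3.8 - 3)/(4 - 3) × (3.8 - 5)/(4 - 5) = 0.960000
L_2(3.8) = (3.8 - 3)/(5 - 3) × (3.8 - 4)/(5 - 4) = -0.080000

P(3.8) = 11×L_0(3.8) + (-1)×L_1(3.8) + 9×L_2(3.8)
P(3.8) = -0.360000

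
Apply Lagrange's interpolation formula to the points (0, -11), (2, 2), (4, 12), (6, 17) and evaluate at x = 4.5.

Lagrange interpolation formula:
P(x) = Σ yᵢ × Lᵢ(x)
where Lᵢ(x) = Π_{j≠i} (x - xⱼ)/(xᵢ - xⱼ)

L_0(4.5) = (4.5 - 2)/(0 - 2) × (4.5 - 4)/(0 - 4) × (4.5 - 6)/(0 - 6) = 0.039062
L_1(4.5) = (4.5 - 0)/(2 - 0) × (4.5 - 4)/(2 - 4) × (4.5 - 6)/(2 - 6) = -0.210938
L_2(4.5) = (4.5 - 0)/(4 - 0) × (4.5 - 2)/(4 - 2) × (4.5 - 6)/(4 - 6) = 1.054688
L_3(4.5) = (4.5 - 0)/(6 - 0) × (4.5 - 2)/(6 - 2) × (4.5 - 4)/(6 - 4) = 0.117188

P(4.5) = (-11)×L_0(4.5) + 2×L_1(4.5) + 12×L_2(4.5) + 17×L_3(4.5)
P(4.5) = 13.796875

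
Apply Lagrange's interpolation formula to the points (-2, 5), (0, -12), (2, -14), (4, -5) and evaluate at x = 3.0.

Lagrange interpolation formula:
P(x) = Σ yᵢ × Lᵢ(x)
where Lᵢ(x) = Π_{j≠i} (x - xⱼ)/(xᵢ - xⱼ)

L_0(3.0) = (3.0 - 0)/(-2 - 0) × (3.0 - 2)/(-2 - 2) × (3.0 - 4)/(-2 - 4) = 0.062500
L_1(3.0) = (3.0 - (-2))/(0 - (-2)) × (3.0 - 2)/(0 - 2) × (3.0 - 4)/(0 - 4) = -0.312500
L_2(3.0) = (3.0 - (-2))/(2 - (-2)) × (3.0 - 0)/(2 - 0) × (3.0 - 4)/(2 - 4) = 0.937500
L_3(3.0) = (3.0 - (-2))/(4 - (-2)) × (3.0 - 0)/(4 - 0) × (3.0 - 2)/(4 - 2) = 0.312500

P(3.0) = 5×L_0(3.0) + (-12)×L_1(3.0) + (-14)×L_2(3.0) + (-5)×L_3(3.0)
P(3.0) = -10.625000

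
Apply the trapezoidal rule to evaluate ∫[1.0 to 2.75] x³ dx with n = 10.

f(x) = x³
a = 1.0, b = 2.75, n = 10
h = (b - a)/n = 0.175000

Trapezoidal rule: (h/2)[f(x₀) + 2f(x₁) + 2f(x₂) + ... + f(xₙ)]

x_0 = 1.0000, f(x_0) = 1.000000, coefficient = 1
x_1 = 1.1750, f(x_1) = 1.622234, coefficient = 2
x_2 = 1.3500, f(x_2) = 2.460375, coefficient = 2
x_3 = 1.5250, f(x_3) = 3.546578, coefficient = 2
x_4 = 1.7000, f(x_4) = 4.913000, coefficient = 2
x_5 = 1.8750, f(x_5) = 6.591797, coefficient = 2
x_6 = 2.0500, f(x_6) = 8.615125, coefficient = 2
x_7 = 2.2250, f(x_7) = 11.015141, coefficient = 2
x_8 = 2.4000, f(x_8) = 13.824000, coefficient = 2
x_9 = 2.5750, f(x_9) = 17.073859, coefficient = 2
x_10 = 2.7500, f(x_10) = 20.796875, coefficient = 1

I ≈ (0.175000/2) × 161.121094 = 14.098096
Exact value: 14.047852
Error: 0.050244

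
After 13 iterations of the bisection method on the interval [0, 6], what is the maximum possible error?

Bisection error bound: |error| ≤ (b-a)/2^n
|error| ≤ (6 - 0)/2^13 = 6/2^13
|error| ≤ 0.0007324219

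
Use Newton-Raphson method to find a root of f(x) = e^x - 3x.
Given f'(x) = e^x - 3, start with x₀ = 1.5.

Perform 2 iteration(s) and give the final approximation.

f(x) = e^x - 3x
f'(x) = e^x - 3
x₀ = 1.5

Newton-Raphson formula: x_{n+1} = x_n - f(x_n)/f'(x_n)

Iteration 1:
  f(1.500000) = -0.018311
  f'(1.500000) = 1.481689
  x_1 = 1.500000 - (-0.018311)/1.481689 = 1.512358
Iteration 2:
  f(1.512358) = 0.000344
  f'(1.512358) = 1.537418
  x_2 = 1.512358 - 0.000344/1.537418 = 1.512135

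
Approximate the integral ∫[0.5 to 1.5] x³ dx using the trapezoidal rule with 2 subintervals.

f(x) = x³
a = 0.5, b = 1.5, n = 2
h = (b - a)/n = 0.500000

Trapezoidal rule: (h/2)[f(x₀) + 2f(x₁) + 2f(x₂) + ... + f(xₙ)]

x_0 = 0.5000, f(x_0) = 0.125000, coefficient = 1
x_1 = 1.0000, f(x_1) = 1.000000, coefficient = 2
x_2 = 1.5000, f(x_2) = 3.375000, coefficient = 1

I ≈ (0.500000/2) × 5.500000 = 1.375000
Exact value: 1.250000
Error: 0.125000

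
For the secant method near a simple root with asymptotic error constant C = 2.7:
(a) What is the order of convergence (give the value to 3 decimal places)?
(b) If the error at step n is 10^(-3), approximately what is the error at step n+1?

(a) Secant method has superlinear convergence with order φ = (1+√5)/2 ≈ 1.618.
    This means |e_{n+1}| ≈ C|e_n|^1.618.

(b) With |e_n| = 10^(-3) and C = 2.7:
    |e_{n+1}| ≈ 2.7 × (10^(-3))^1.618 = 2.7 × 10^(-4.85)

(a) ≈ 1.618 (golden ratio); (b) |e_{n+1}| ≈ 3.778e-05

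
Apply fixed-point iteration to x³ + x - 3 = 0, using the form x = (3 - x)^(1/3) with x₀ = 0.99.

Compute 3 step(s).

Equation: x³ + x - 3 = 0
Fixed-point form: x = (3 - x)^(1/3)
x₀ = 0.99

x_1 = g(0.990000) = 1.262017
x_2 = g(1.262017) = 1.202306
x_3 = g(1.202306) = 1.215921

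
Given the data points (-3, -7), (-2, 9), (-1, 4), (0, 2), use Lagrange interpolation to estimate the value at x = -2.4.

Lagrange interpolation formula:
P(x) = Σ yᵢ × Lᵢ(x)
where Lᵢ(x) = Π_{j≠i} (x - xⱼ)/(xᵢ - xⱼ)

L_0(-2.4) = (-2.4 - (-2))/(-3 - (-2)) × (-2.4 - (-1))/(-3 - (-1)) × (-2.4 - 0)/(-3 - 0) = 0.224000
L_1(-2.4) = (-2.4 - (-3))/(-2 - (-3)) × (-2.4 - (-1))/(-2 - (-1)) × (-2.4 - 0)/(-2 - 0) = 1.008000
L_2(-2.4) = (-2.4 - (-3))/(-1 - (-3)) × (-2.4 - (-2))/(-1 - (-2)) × (-2.4 - 0)/(-1 - 0) = -0.288000
L_3(-2.4) = (-2.4 - (-3))/(0 - (-3)) × (-2.4 - (-2))/(0 - (-2)) × (-2.4 - (-1))/(0 - (-1)) = 0.056000

P(-2.4) = (-7)×L_0(-2.4) + 9×L_1(-2.4) + 4×L_2(-2.4) + 2×L_3(-2.4)
P(-2.4) = 6.464000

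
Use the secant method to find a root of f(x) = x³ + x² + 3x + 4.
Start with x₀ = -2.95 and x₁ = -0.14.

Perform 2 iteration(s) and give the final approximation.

f(x) = x³ + x² + 3x + 4
x₀ = -2.95, x₁ = -0.14

Secant formula: x_{n+1} = x_n - f(x_n)(x_n - x_{n-1})/(f(x_n) - f(x_{n-1}))

Iteration 1:
  f(-2.950000) = -21.819875
  f(-0.140000) = 3.596856
  x_2 = -0.140000 - 3.596856×(-0.140000 - (-2.950000))/(3.596856 - (-21.819875))
       = -0.537658
Iteration 2:
  f(-0.140000) = 3.596856
  f(-0.537658) = 2.520678
  x_3 = -0.537658 - 2.520678×(-0.537658 - (-0.140000))/(2.520678 - 3.596856)
       = -1.469073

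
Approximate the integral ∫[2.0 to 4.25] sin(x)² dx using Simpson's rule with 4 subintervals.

f(x) = sin(x)²
a = 2.0, b = 4.25, n = 4
h = (b - a)/n = 0.562500

Simpson's rule: (h/3)[f(x₀) + 4f(x₁) + 2f(x₂) + ... + f(xₙ)]

x_0 = 2.0000, f(x_0) = 0.826822, coefficient = 1
x_1 = 2.5625, f(x_1) = 0.299499, coefficient = 4
x_2 = 3.1250, f(x_2) = 0.000275, coefficient = 2
x_3 = 3.6875, f(x_3) = 0.269562, coefficient = 4
x_4 = 4.2500, f(x_4) = 0.801006, coefficient = 1

I ≈ (0.562500/3) × 3.904622 = 0.732117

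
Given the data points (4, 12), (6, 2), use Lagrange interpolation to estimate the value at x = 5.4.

Lagrange interpolation formula:
P(x) = Σ yᵢ × Lᵢ(x)
where Lᵢ(x) = Π_{j≠i} (x - xⱼ)/(xᵢ - xⱼ)

L_0(5.4) = (5.4 - 6)/(4 - 6) = 0.300000
L_1(5.4) = (5.4 - 4)/(6 - 4) = 0.700000

P(5.4) = 12×L_0(5.4) + 2×L_1(5.4)
P(5.4) = 5.000000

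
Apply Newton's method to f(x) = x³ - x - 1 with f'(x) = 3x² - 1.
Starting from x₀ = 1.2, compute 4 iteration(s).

f(x) = x³ - x - 1
f'(x) = 3x² - 1
x₀ = 1.2

Newton-Raphson formula: x_{n+1} = x_n - f(x_n)/f'(x_n)

Iteration 1:
  f(1.200000) = -0.472000
  f'(1.200000) = 3.320000
  x_1 = 1.200000 - (-0.472000)/3.320000 = 1.342169
Iteration 2:
  f(1.342169) = 0.075636
  f'(1.342169) = 4.404250
  x_2 = 1.342169 - 0.075636/4.404250 = 1.324995
Iteration 3:
  f(1.324995) = 0.001182
  f'(1.324995) = 4.266837
  x_3 = 1.324995 - 0.001182/4.266837 = 1.324718
Iteration 4:
  f(1.324718) = 0.000000
  f'(1.324718) = 4.264634
  x_4 = 1.324718 - 0.000000/4.264634 = 1.324718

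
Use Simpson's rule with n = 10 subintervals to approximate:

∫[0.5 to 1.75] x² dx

f(x) = x²
a = 0.5, b = 1.75, n = 10
h = (b - a)/n = 0.125000

Simpson's rule: (h/3)[f(x₀) + 4f(x₁) + 2f(x₂) + ... + f(xₙ)]

x_0 = 0.5000, f(x_0) = 0.250000, coefficient = 1
x_1 = 0.6250, f(x_1) = 0.390625, coefficient = 4
x_2 = 0.7500, f(x_2) = 0.562500, coefficient = 2
x_3 = 0.8750, f(x_3) = 0.765625, coefficient = 4
x_4 = 1.0000, f(x_4) = 1.000000, coefficient = 2
x_5 = 1.1250, f(x_5) = 1.265625, coefficient = 4
x_6 = 1.2500, f(x_6) = 1.562500, coefficient = 2
x_7 = 1.3750, f(x_7) = 1.890625, coefficient = 4
x_8 = 1.5000, f(x_8) = 2.250000, coefficient = 2
x_9 = 1.6250, f(x_9) = 2.640625, coefficient = 4
x_10 = 1.7500, f(x_10) = 3.062500, coefficient = 1

I ≈ (0.125000/3) × 41.875000 = 1.744792
Exact value: 1.744792
Error: 0.000000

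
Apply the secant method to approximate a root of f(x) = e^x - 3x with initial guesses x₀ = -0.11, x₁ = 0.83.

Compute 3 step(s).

f(x) = e^x - 3x
x₀ = -0.11, x₁ = 0.83

Secant formula: x_{n+1} = x_n - f(x_n)(x_n - x_{n-1})/(f(x_n) - f(x_{n-1}))

Iteration 1:
  f(-0.110000) = 1.225834
  f(0.830000) = -0.196681
  x_2 = 0.830000 - (-0.196681)×(0.830000 - (-0.110000))/(-0.196681 - 1.225834)
       = 0.700033
Iteration 2:
  f(0.830000) = -0.196681
  f(0.700033) = -0.086280
  x_3 = 0.700033 - (-0.086280)×(0.700033 - 0.830000)/(-0.086280 - (-0.196681))
       = 0.598463
Iteration 3:
  f(0.700033) = -0.086280
  f(0.598463) = 0.023932
  x_4 = 0.598463 - 0.023932×(0.598463 - 0.700033)/(0.023932 - (-0.086280))
       = 0.620518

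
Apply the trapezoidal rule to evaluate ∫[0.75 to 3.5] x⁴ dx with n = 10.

f(x) = x⁴
a = 0.75, b = 3.5, n = 10
h = (b - a)/n = 0.275000

Trapezoidal rule: (h/2)[f(x₀) + 2f(x₁) + 2f(x₂) + ... + f(xₙ)]

x_0 = 0.7500, f(x_0) = 0.316406, coefficient = 1
x_1 = 1.0250, f(x_1) = 1.103813, coefficient = 2
x_2 = 1.3000, f(x_2) = 2.856100, coefficient = 2
x_3 = 1.5750, f(x_3) = 6.153500, coefficient = 2
x_4 = 1.8500, f(x_4) = 11.713506, coefficient = 2
x_5 = 2.1250, f(x_5) = 20.390869, coefficient = 2
x_6 = 2.4000, f(x_6) = 33.177600, coefficient = 2
x_7 = 2.6750, f(x_7) = 51.202969, coefficient = 2
x_8 = 2.9500, f(x_8) = 75.733506, coefficient = 2
x_9 = 3.2250, f(x_9) = 108.173000, coefficient = 2
x_10 = 3.5000, f(x_10) = 150.062500, coefficient = 1

I ≈ (0.275000/2) × 771.388635 = 106.065937
Exact value: 104.996289
Error: 1.069648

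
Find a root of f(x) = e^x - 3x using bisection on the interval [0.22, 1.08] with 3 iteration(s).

f(x) = e^x - 3x
Initial interval: [0.22, 1.08]

Iteration 1:
  c_1 = (0.220000 + 1.080000)/2 = 0.650000
  f(c_1) = f(0.650000) = -0.034459
  f(a) × f(c) < 0, new interval: [0.220000, 0.650000]
Iteration 2:
  c_2 = (0.220000 + 0.650000)/2 = 0.435000
  f(c_2) = f(0.435000) = 0.239963
  f(a) × f(c) ≥ 0, new interval: [0.435000, 0.650000]
Iteration 3:
  c_3 = (0.435000 + 0.650000)/2 = 0.542500
  f(c_3) = f(0.542500) = 0.092802
  f(a) × f(c) ≥ 0, new interval: [0.542500, 0.650000]

After 3 iteration(s), the approximation is c_3 = 0.542500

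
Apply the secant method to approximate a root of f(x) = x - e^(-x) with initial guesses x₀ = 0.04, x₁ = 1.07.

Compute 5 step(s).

f(x) = x - e^(-x)
x₀ = 0.04, x₁ = 1.07

Secant formula: x_{n+1} = x_n - f(x_n)(x_n - x_{n-1})/(f(x_n) - f(x_{n-1}))

Iteration 1:
  f(0.040000) = -0.920789
  f(1.070000) = 0.726991
  x_2 = 1.070000 - 0.726991×(1.070000 - 0.040000)/(0.726991 - (-0.920789))
       = 0.615570
Iteration 2:
  f(1.070000) = 0.726991
  f(0.615570) = 0.075237
  x_3 = 0.615570 - 0.075237×(0.615570 - 1.070000)/(0.075237 - 0.726991)
       = 0.563112
Iteration 3:
  f(0.615570) = 0.075237
  f(0.563112) = -0.006323
  x_4 = 0.563112 - (-0.006323)×(0.563112 - 0.615570)/(-0.006323 - 0.075237)
       = 0.567178
Iteration 4:
  f(0.563112) = -0.006323
  f(0.567178) = 0.000055
  x_5 = 0.567178 - 0.000055×(0.567178 - 0.563112)/(0.000055 - (-0.006323))
       = 0.567143
Iteration 5:
  f(0.567178) = 0.000055
  f(0.567143) = 0.000000
  x_6 = 0.567143 - 0.000000×(0.567143 - 0.567178)/(0.000000 - 0.000055)
       = 0.567143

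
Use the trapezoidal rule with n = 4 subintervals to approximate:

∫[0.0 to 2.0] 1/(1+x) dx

f(x) = 1/(1+x)
a = 0.0, b = 2.0, n = 4
h = (b - a)/n = 0.500000

Trapezoidal rule: (h/2)[f(x₀) + 2f(x₁) + 2f(x₂) + ... + f(xₙ)]

x_0 = 0.0000, f(x_0) = 1.000000, coefficient = 1
x_1 = 0.5000, f(x_1) = 0.666667, coefficient = 2
x_2 = 1.0000, f(x_2) = 0.500000, coefficient = 2
x_3 = 1.5000, f(x_3) = 0.400000, coefficient = 2
x_4 = 2.0000, f(x_4) = 0.333333, coefficient = 1

I ≈ (0.500000/2) × 4.466667 = 1.116667
Exact value: 1.098612
Error: 0.018054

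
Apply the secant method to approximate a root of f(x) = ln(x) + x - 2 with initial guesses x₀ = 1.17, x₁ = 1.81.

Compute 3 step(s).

f(x) = ln(x) + x - 2
x₀ = 1.17, x₁ = 1.81

Secant formula: x_{n+1} = x_n - f(x_n)(x_n - x_{n-1})/(f(x_n) - f(x_{n-1}))

Iteration 1:
  f(1.170000) = -0.672996
  f(1.810000) = 0.403327
  x_2 = 1.810000 - 0.403327×(1.810000 - 1.170000)/(0.403327 - (-0.672996))
       = 1.570175
Iteration 2:
  f(1.810000) = 0.403327
  f(1.570175) = 0.021362
  x_3 = 1.570175 - 0.021362×(1.570175 - 1.810000)/(0.021362 - 0.403327)
       = 1.556762
Iteration 3:
  f(1.570175) = 0.021362
  f(1.556762) = -0.000629
  x_4 = 1.556762 - (-0.000629)×(1.556762 - 1.570175)/(-0.000629 - 0.021362)
       = 1.557146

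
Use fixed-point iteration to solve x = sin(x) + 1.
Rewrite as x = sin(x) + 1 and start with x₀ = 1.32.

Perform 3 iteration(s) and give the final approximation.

Equation: x = sin(x) + 1
Fixed-point form: x = sin(x) + 1
x₀ = 1.32

x_1 = g(1.320000) = 1.968715
x_2 = g(1.968715) = 1.921869
x_3 = g(1.921869) = 1.939004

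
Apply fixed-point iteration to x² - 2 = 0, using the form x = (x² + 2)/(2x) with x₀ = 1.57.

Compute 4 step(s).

Equation: x² - 2 = 0
Fixed-point form: x = (x² + 2)/(2x)
x₀ = 1.57

x_1 = g(1.570000) = 1.421943
x_2 = g(1.421943) = 1.414235
x_3 = g(1.414235) = 1.414214
x_4 = g(1.414214) = 1.414214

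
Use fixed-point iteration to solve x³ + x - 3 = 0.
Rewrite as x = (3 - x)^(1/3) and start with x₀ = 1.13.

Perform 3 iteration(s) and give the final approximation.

Equation: x³ + x - 3 = 0
Fixed-point form: x = (3 - x)^(1/3)
x₀ = 1.13

x_1 = g(1.130000) = 1.232009
x_2 = g(1.232009) = 1.209187
x_3 = g(1.209187) = 1.214367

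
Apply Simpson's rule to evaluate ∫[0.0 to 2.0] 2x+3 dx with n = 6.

f(x) = 2x+3
a = 0.0, b = 2.0, n = 6
h = (b - a)/n = 0.333333

Simpson's rule: (h/3)[f(x₀) + 4f(x₁) + 2f(x₂) + ... + f(xₙ)]

x_0 = 0.0000, f(x_0) = 3.000000, coefficient = 1
x_1 = 0.3333, f(x_1) = 3.666667, coefficient = 4
x_2 = 0.6667, f(x_2) = 4.333333, coefficient = 2
x_3 = 1.0000, f(x_3) = 5.000000, coefficient = 4
x_4 = 1.3333, f(x_4) = 5.666667, coefficient = 2
x_5 = 1.6667, f(x_5) = 6.333333, coefficient = 4
x_6 = 2.0000, f(x_6) = 7.000000, coefficient = 1

I ≈ (0.333333/3) × 90.000000 = 10.000000
Exact value: 10.000000
Error: 0.000000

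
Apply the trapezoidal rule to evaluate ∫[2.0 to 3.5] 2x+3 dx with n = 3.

f(x) = 2x+3
a = 2.0, b = 3.5, n = 3
h = (b - a)/n = 0.500000

Trapezoidal rule: (h/2)[f(x₀) + 2f(x₁) + 2f(x₂) + ... + f(xₙ)]

x_0 = 2.0000, f(x_0) = 7.000000, coefficient = 1
x_1 = 2.5000, f(x_1) = 8.000000, coefficient = 2
x_2 = 3.0000, f(x_2) = 9.000000, coefficient = 2
x_3 = 3.5000, f(x_3) = 10.000000, coefficient = 1

I ≈ (0.500000/2) × 51.000000 = 12.750000
Exact value: 12.750000
Error: 0.000000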